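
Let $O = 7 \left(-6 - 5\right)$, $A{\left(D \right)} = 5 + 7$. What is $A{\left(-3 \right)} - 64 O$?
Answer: $4940$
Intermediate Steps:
$A{\left(D \right)} = 12$
$O = -77$ ($O = 7 \left(-11\right) = -77$)
$A{\left(-3 \right)} - 64 O = 12 - -4928 = 12 + 4928 = 4940$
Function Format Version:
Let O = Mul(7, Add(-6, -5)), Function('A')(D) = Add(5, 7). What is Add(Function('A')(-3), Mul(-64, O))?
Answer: 4940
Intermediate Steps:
Function('A')(D) = 12
O = -77 (O = Mul(7, -11) = -77)
Add(Function('A')(-3), Mul(-64, O)) = Add(12, Mul(-64, -77)) = Add(12, 4928) = 4940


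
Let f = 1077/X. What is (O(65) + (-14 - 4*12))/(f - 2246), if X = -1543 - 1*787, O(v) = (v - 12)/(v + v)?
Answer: 1865631/68045341 ≈ 0.027417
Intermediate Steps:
O(v) = (-12 + v)/(2*v) (O(v) = (-12 + v)/((2*v)) = (-12 + v)*(1/(2*v)) = (-12 + v)/(2*v))
X = -2330 (X = -1543 - 787 = -2330)
f = -1077/2330 (f = 1077/(-2330) = 1077*(-1/2330) = -1077/2330 ≈ -0.46223)
(O(65) + (-14 - 4*12))/(f - 2246) = ((1/2)*(-12 + 65)/65 + (-14 - 4*12))/(-1077/2330 - 2246) = ((1/2)*(1/65)*53 + (-14 - 48))/(-5234257/2330) = (53/130 - 62)*(-2330/5234257) = -8007/130*(-2330/5234257) = 1865631/68045341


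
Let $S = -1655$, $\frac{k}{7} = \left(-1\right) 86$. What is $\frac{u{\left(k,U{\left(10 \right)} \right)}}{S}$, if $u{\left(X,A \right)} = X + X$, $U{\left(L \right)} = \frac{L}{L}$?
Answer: $\frac{1204}{1655} \approx 0.72749$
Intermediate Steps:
$U{\left(L \right)} = 1$
$k = -602$ ($k = 7 \left(\left(-1\right) 86\right) = 7 \left(-86\right) = -602$)
$u{\left(X,A \right)} = 2 X$
$\frac{u{\left(k,U{\left(10 \right)} \right)}}{S} = \frac{2 \left(-602\right)}{-1655} = \left(-1204\right) \left(- \frac{1}{1655}\right) = \frac{1204}{1655}$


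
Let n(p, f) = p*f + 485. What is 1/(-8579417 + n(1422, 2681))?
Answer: -1/4766550 ≈ -2.0980e-7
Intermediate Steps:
n(p, f) = 485 + f*p (n(p, f) = f*p + 485 = 485 + f*p)
1/(-8579417 + n(1422, 2681)) = 1/(-8579417 + (485 + 2681*1422)) = 1/(-8579417 + (485 + 3812382)) = 1/(-8579417 + 3812867) = 1/(-4766550) = -1/4766550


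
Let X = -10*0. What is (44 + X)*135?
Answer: 5940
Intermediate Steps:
X = 0
(44 + X)*135 = (44 + 0)*135 = 44*135 = 5940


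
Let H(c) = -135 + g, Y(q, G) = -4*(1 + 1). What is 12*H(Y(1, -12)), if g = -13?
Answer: -1776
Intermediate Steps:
Y(q, G) = -8 (Y(q, G) = -4*2 = -8)
H(c) = -148 (H(c) = -135 - 13 = -148)
12*H(Y(1, -12)) = 12*(-148) = -1776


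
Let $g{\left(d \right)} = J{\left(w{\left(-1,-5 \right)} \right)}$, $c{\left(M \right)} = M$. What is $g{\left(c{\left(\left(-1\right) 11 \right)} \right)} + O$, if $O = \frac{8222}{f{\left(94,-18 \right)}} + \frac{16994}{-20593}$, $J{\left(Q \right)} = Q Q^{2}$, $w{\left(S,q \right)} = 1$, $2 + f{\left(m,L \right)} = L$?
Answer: $- \frac{84621833}{205930} \approx -410.93$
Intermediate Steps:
$f{\left(m,L \right)} = -2 + L$
$J{\left(Q \right)} = Q^{3}$
$g{\left(d \right)} = 1$ ($g{\left(d \right)} = 1^{3} = 1$)
$O = - \frac{84827763}{205930}$ ($O = \frac{8222}{-2 - 18} + \frac{16994}{-20593} = \frac{8222}{-20} + 16994 \left(- \frac{1}{20593}\right) = 8222 \left(- \frac{1}{20}\right) - \frac{16994}{20593} = - \frac{4111}{10} - \frac{16994}{20593} = - \frac{84827763}{205930} \approx -411.93$)
$g{\left(c{\left(\left(-1\right) 11 \right)} \right)} + O = 1 - \frac{84827763}{205930} = - \frac{84621833}{205930}$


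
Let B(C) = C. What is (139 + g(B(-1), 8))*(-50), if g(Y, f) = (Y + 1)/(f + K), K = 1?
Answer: -6950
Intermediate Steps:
g(Y, f) = (1 + Y)/(1 + f) (g(Y, f) = (Y + 1)/(f + 1) = (1 + Y)/(1 + f))
(139 + g(B(-1), 8))*(-50) = (139 + (1 - 1)/(1 + 8))*(-50) = (139 + 0/9)*(-50) = (139 + (⅑)*0)*(-50) = (139 + 0)*(-50) = 139*(-50) = -6950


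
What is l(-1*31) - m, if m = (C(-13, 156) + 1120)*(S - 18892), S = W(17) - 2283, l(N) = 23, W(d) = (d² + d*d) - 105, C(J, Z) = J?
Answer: 22917137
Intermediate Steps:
W(d) = -105 + 2*d² (W(d) = (d² + d²) - 105 = 2*d² - 105 = -105 + 2*d²)
S = -1810 (S = (-105 + 2*17²) - 2283 = (-105 + 2*289) - 2283 = (-105 + 578) - 2283 = 473 - 2283 = -1810)
m = -22917114 (m = (-13 + 1120)*(-1810 - 18892) = 1107*(-20702) = -22917114)
l(-1*31) - m = 23 - 1*(-22917114) = 23 + 22917114 = 22917137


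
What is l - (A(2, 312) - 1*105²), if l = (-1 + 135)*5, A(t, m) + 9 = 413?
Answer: 11291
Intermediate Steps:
A(t, m) = 404 (A(t, m) = -9 + 413 = 404)
l = 670 (l = 134*5 = 670)
l - (A(2, 312) - 1*105²) = 670 - (404 - 1*105²) = 670 - (404 - 1*11025) = 670 - (404 - 11025) = 670 - 1*(-10621) = 670 + 10621 = 11291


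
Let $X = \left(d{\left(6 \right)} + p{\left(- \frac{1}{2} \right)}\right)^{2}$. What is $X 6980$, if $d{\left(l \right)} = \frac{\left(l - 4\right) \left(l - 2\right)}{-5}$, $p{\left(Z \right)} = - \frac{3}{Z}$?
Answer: $\frac{675664}{5} \approx 1.3513 \cdot 10^{5}$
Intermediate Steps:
$d{\left(l \right)} = - \frac{\left(-4 + l\right) \left(-2 + l\right)}{5}$ ($d{\left(l \right)} = \left(-4 + l\right) \left(-2 + l\right) \left(- \frac{1}{5}\right) = - \frac{\left(-4 + l\right) \left(-2 + l\right)}{5}$)
$X = \frac{484}{25}$ ($X = \left(\left(- \frac{8}{5} - \frac{6^{2}}{5} + \frac{6}{5} \cdot 6\right) - \frac{3}{\left(-1\right) \frac{1}{2}}\right)^{2} = \left(\left(- \frac{8}{5} - \frac{36}{5} + \frac{36}{5}\right) - \frac{3}{\left(-1\right) \frac{1}{2}}\right)^{2} = \left(\left(- \frac{8}{5} - \frac{36}{5} + \frac{36}{5}\right) - \frac{3}{- \frac{1}{2}}\right)^{2} = \left(- \frac{8}{5} - -6\right)^{2} = \left(- \frac{8}{5} + 6\right)^{2} = \left(\frac{22}{5}\right)^{2} = \frac{484}{25} \approx 19.36$)
$X 6980 = \frac{484}{25} \cdot 6980 = \frac{675664}{5}$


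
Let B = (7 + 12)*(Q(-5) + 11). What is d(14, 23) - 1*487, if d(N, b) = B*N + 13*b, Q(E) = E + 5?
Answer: 2738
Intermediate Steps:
Q(E) = 5 + E
B = 209 (B = (7 + 12)*((5 - 5) + 11) = 19*(0 + 11) = 19*11 = 209)
d(N, b) = 13*b + 209*N (d(N, b) = 209*N + 13*b = 13*b + 209*N)
d(14, 23) - 1*487 = (13*23 + 209*14) - 1*487 = (299 + 2926) - 487 = 3225 - 487 = 2738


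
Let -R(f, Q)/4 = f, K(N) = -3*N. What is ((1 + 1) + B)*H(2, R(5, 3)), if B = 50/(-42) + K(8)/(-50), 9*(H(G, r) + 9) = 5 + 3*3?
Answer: -45359/4725 ≈ -9.5998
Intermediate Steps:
R(f, Q) = -4*f
H(G, r) = -67/9 (H(G, r) = -9 + (5 + 3*3)/9 = -9 + (5 + 9)/9 = -9 + (⅑)*14 = -9 + 14/9 = -67/9)
B = -373/525 (B = 50/(-42) - 3*8/(-50) = 50*(-1/42) - 24*(-1/50) = -25/21 + 12/25 = -373/525 ≈ -0.71048)
((1 + 1) + B)*H(2, R(5, 3)) = ((1 + 1) - 373/525)*(-67/9) = (2 - 373/525)*(-67/9) = (677/525)*(-67/9) = -45359/4725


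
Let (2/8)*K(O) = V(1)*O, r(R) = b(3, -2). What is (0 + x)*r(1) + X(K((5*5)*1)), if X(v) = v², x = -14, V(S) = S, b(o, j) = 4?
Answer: 9944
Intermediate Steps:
r(R) = 4
K(O) = 4*O (K(O) = 4*(1*O) = 4*O)
(0 + x)*r(1) + X(K((5*5)*1)) = (0 - 14)*4 + (4*((5*5)*1))² = -14*4 + (4*(25*1))² = -56 + (4*25)² = -56 + 100² = -56 + 10000 = 9944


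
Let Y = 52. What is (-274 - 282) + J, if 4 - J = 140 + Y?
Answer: -744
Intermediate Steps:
J = -188 (J = 4 - (140 + 52) = 4 - 1*192 = 4 - 192 = -188)
(-274 - 282) + J = (-274 - 282) - 188 = -556 - 188 = -744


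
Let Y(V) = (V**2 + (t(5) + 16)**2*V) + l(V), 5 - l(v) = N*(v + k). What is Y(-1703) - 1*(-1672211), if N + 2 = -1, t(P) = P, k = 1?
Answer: 3816296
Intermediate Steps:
N = -3 (N = -2 - 1 = -3)
l(v) = 8 + 3*v (l(v) = 5 - (-3)*(v + 1) = 5 - (-3)*(1 + v) = 5 - (-3 - 3*v) = 5 + (3 + 3*v) = 8 + 3*v)
Y(V) = 8 + V**2 + 444*V (Y(V) = (V**2 + (5 + 16)**2*V) + (8 + 3*V) = (V**2 + 21**2*V) + (8 + 3*V) = (V**2 + 441*V) + (8 + 3*V) = 8 + V**2 + 444*V)
Y(-1703) - 1*(-1672211) = (8 + (-1703)**2 + 444*(-1703)) - 1*(-1672211) = (8 + 2900209 - 756132) + 1672211 = 2144085 + 1672211 = 3816296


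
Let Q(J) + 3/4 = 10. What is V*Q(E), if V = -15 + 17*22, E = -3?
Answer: 13283/4 ≈ 3320.8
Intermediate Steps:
Q(J) = 37/4 (Q(J) = -¾ + 10 = 37/4)
V = 359 (V = -15 + 374 = 359)
V*Q(E) = 359*(37/4) = 13283/4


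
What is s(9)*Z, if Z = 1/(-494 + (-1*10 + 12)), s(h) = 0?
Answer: 0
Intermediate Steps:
Z = -1/492 (Z = 1/(-494 + (-10 + 12)) = 1/(-494 + 2) = 1/(-492) = -1/492 ≈ -0.0020325)
s(9)*Z = 0*(-1/492) = 0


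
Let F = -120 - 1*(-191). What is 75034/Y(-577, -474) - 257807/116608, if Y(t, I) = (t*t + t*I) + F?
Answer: -73804932607/35361259392 ≈ -2.0872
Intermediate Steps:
F = 71 (F = -120 + 191 = 71)
Y(t, I) = 71 + t² + I*t (Y(t, I) = (t*t + t*I) + 71 = (t² + I*t) + 71 = 71 + t² + I*t)
75034/Y(-577, -474) - 257807/116608 = 75034/(71 + (-577)² - 474*(-577)) - 257807/116608 = 75034/(71 + 332929 + 273498) - 257807*1/116608 = 75034/606498 - 257807/116608 = 75034*(1/606498) - 257807/116608 = 37517/303249 - 257807/116608 = -73804932607/35361259392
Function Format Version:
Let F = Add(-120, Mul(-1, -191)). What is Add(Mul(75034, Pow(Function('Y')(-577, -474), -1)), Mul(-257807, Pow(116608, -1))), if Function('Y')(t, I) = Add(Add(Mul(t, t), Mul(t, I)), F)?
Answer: Rational(-73804932607, 35361259392) ≈ -2.0872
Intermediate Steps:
F = 71 (F = Add(-120, 191) = 71)
Function('Y')(t, I) = Add(71, Pow(t, 2), Mul(I, t)) (Function('Y')(t, I) = Add(Add(Mul(t, t), Mul(t, I)), 71) = Add(Add(Pow(t, 2), Mul(I, t)), 71) = Add(71, Pow(t, 2), Mul(I, t)))
Add(Mul(75034, Pow(Function('Y')(-577, -474), -1)), Mul(-257807, Pow(116608, -1))) = Add(Mul(75034, Pow(Add(71, Pow(-577, 2), Mul(-474, -577)), -1)), Mul(-257807, Pow(116608, -1))) = Add(Mul(75034, Pow(Add(71, 332929, 273498), -1)), Mul(-257807, Rational(1, 116608))) = Add(Mul(75034, Pow(606498, -1)), Rational(-257807, 116608)) = Add(Mul(75034, Rational(1, 606498)), Rational(-257807, 116608)) = Add(Rational(37517, 303249), Rational(-257807, 116608)) = Rational(-73804932607, 35361259392)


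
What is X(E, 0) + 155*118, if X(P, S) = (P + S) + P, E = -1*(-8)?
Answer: 18306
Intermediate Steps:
E = 8
X(P, S) = S + 2*P
X(E, 0) + 155*118 = (0 + 2*8) + 155*118 = (0 + 16) + 18290 = 16 + 18290 = 18306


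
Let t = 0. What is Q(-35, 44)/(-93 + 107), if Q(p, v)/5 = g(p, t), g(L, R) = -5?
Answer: -25/14 ≈ -1.7857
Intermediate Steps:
Q(p, v) = -25 (Q(p, v) = 5*(-5) = -25)
Q(-35, 44)/(-93 + 107) = -25/(-93 + 107) = -25/14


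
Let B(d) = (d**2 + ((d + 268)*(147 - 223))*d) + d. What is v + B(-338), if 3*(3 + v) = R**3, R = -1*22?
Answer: -5063419/3 ≈ -1.6878e+6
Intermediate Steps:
R = -22
v = -10657/3 (v = -3 + (1/3)*(-22)**3 = -3 + (1/3)*(-10648) = -3 - 10648/3 = -10657/3 ≈ -3552.3)
B(d) = d + d**2 + d*(-20368 - 76*d) (B(d) = (d**2 + ((268 + d)*(-76))*d) + d = (d**2 + (-20368 - 76*d)*d) + d = (d**2 + d*(-20368 - 76*d)) + d = d + d**2 + d*(-20368 - 76*d))
v + B(-338) = -10657/3 - 3*(-338)*(6789 + 25*(-338)) = -10657/3 - 3*(-338)*(6789 - 8450) = -10657/3 - 3*(-338)*(-1661) = -10657/3 - 1684254 = -5063419/3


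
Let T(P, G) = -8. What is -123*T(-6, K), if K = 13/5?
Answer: 984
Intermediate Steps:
K = 13/5 (K = 13*(⅕) = 13/5 ≈ 2.6000)
-123*T(-6, K) = -123*(-8) = 984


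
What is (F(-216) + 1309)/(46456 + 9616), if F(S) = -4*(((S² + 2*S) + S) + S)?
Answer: -181859/56072 ≈ -3.2433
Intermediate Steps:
F(S) = -16*S - 4*S² (F(S) = -4*((S² + 3*S) + S) = -4*(S² + 4*S) = -16*S - 4*S²)
(F(-216) + 1309)/(46456 + 9616) = (-4*(-216)*(4 - 216) + 1309)/(46456 + 9616) = (-4*(-216)*(-212) + 1309)/56072 = (-183168 + 1309)*(1/56072) = -181859*1/56072 = -181859/56072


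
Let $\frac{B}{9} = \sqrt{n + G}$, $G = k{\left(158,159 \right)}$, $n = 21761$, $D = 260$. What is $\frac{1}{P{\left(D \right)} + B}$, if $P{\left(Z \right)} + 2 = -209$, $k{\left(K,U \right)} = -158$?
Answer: $\frac{211}{1705322} + \frac{9 \sqrt{21603}}{1705322} \approx 0.00089943$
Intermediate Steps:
$P{\left(Z \right)} = -211$ ($P{\left(Z \right)} = -2 - 209 = -211$)
$G = -158$
$B = 9 \sqrt{21603}$ ($B = 9 \sqrt{21761 - 158} = 9 \sqrt{21603} \approx 1322.8$)
$\frac{1}{P{\left(D \right)} + B} = \frac{1}{-211 + 9 \sqrt{21603}}$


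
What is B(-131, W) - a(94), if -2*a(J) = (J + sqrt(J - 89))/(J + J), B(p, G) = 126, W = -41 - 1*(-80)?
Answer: 505/4 + sqrt(5)/376 ≈ 126.26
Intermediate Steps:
W = 39 (W = -41 + 80 = 39)
a(J) = -(J + sqrt(-89 + J))/(4*J) (a(J) = -(J + sqrt(J - 89))/(2*(J + J)) = -(J + sqrt(-89 + J))/(2*(2*J)) = -(J + sqrt(-89 + J))*1/(2*J)/2 = -(J + sqrt(-89 + J))/(4*J))
B(-131, W) - a(94) = 126 - (-1*94 - sqrt(-89 + 94))/(4*94) = 126 - (-94 - sqrt(5))/(4*94) = 126 - (-1/4 - sqrt(5)/376) = 126 + (1/4 + sqrt(5)/376) = 505/4 + sqrt(5)/376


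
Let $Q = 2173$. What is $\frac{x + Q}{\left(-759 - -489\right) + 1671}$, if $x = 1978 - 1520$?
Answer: $\frac{877}{467} \approx 1.8779$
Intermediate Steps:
$x = 458$ ($x = 1978 - 1520 = 458$)
$\frac{x + Q}{\left(-759 - -489\right) + 1671} = \frac{458 + 2173}{\left(-759 - -489\right) + 1671} = \frac{2631}{\left(-759 + 489\right) + 1671} = \frac{2631}{-270 + 1671} = \frac{2631}{1401} = 2631 \cdot \frac{1}{1401} = \frac{877}{467}$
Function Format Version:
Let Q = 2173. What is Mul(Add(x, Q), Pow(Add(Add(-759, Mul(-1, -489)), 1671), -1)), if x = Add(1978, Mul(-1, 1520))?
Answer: Rational(877, 467) ≈ 1.8779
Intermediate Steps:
x = 458 (x = Add(1978, -1520) = 458)
Mul(Add(x, Q), Pow(Add(Add(-759, Mul(-1, -489)), 1671), -1)) = Mul(Add(458, 2173), Pow(Add(Add(-759, Mul(-1, -489)), 1671), -1)) = Mul(2631, Pow(Add(Add(-759, 489), 1671), -1)) = Mul(2631, Pow(Add(-270, 1671), -1)) = Mul(2631, Pow(1401, -1)) = Mul(2631, Rational(1, 1401)) = Rational(877, 467)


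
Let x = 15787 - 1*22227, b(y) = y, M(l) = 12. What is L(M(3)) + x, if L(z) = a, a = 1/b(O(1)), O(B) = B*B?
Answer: -6439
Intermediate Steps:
O(B) = B**2
a = 1 (a = 1/(1**2) = 1/1 = 1)
L(z) = 1
x = -6440 (x = 15787 - 22227 = -6440)
L(M(3)) + x = 1 - 6440 = -6439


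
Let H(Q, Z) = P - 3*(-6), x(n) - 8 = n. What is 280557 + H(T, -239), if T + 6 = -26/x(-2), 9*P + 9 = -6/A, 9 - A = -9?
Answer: 7575497/27 ≈ 2.8057e+5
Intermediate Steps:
A = 18 (A = 9 - 1*(-9) = 9 + 9 = 18)
x(n) = 8 + n
P = -28/27 (P = -1 + (-6/18)/9 = -1 + (-6*1/18)/9 = -1 + (1/9)*(-1/3) = -1 - 1/27 = -28/27 ≈ -1.0370)
T = -31/3 (T = -6 - 26/(8 - 2) = -6 - 26/6 = -6 - 26*1/6 = -6 - 13/3 = -31/3 ≈ -10.333)
H(Q, Z) = 458/27 (H(Q, Z) = -28/27 - 3*(-6) = -28/27 + 18 = 458/27)
280557 + H(T, -239) = 280557 + 458/27 = 7575497/27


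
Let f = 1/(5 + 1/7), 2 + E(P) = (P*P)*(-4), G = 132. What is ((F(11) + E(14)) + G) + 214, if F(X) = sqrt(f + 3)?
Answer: -440 + sqrt(115)/6 ≈ -438.21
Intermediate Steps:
E(P) = -2 - 4*P**2 (E(P) = -2 + (P*P)*(-4) = -2 + P**2*(-4) = -2 - 4*P**2)
f = 7/36 (f = 1/(5 + 1/7) = 1/(36/7) = 7/36 ≈ 0.19444)
F(X) = sqrt(115)/6 (F(X) = sqrt(7/36 + 3) = sqrt(115/36) = sqrt(115)/6)
((F(11) + E(14)) + G) + 214 = ((sqrt(115)/6 + (-2 - 4*14**2)) + 132) + 214 = ((sqrt(115)/6 + (-2 - 4*196)) + 132) + 214 = ((sqrt(115)/6 + (-2 - 784)) + 132) + 214 = ((sqrt(115)/6 - 786) + 132) + 214 = ((-786 + sqrt(115)/6) + 132) + 214 = (-654 + sqrt(115)/6) + 214 = -440 + sqrt(115)/6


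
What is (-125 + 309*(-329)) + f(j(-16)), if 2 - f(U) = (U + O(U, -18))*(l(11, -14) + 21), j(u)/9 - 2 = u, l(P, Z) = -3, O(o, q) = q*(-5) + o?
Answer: -98868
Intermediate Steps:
O(o, q) = o - 5*q (O(o, q) = -5*q + o = o - 5*q)
j(u) = 18 + 9*u
f(U) = -1618 - 36*U (f(U) = 2 - (U + (U - 5*(-18)))*(-3 + 21) = 2 - (U + (U + 90))*18 = 2 - (U + (90 + U))*18 = 2 - (90 + 2*U)*18 = 2 - (1620 + 36*U) = 2 + (-1620 - 36*U) = -1618 - 36*U)
(-125 + 309*(-329)) + f(j(-16)) = (-125 + 309*(-329)) + (-1618 - 36*(18 + 9*(-16))) = (-125 - 101661) + (-1618 - 36*(18 - 144)) = -101786 + (-1618 - 36*(-126)) = -101786 + (-1618 + 4536) = -101786 + 2918 = -98868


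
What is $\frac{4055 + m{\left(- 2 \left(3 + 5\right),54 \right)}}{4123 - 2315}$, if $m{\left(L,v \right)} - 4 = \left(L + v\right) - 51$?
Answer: $\frac{2023}{904} \approx 2.2378$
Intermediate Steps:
$m{\left(L,v \right)} = -47 + L + v$ ($m{\left(L,v \right)} = 4 - \left(51 - L - v\right) = 4 + \left(-51 + L + v\right) = -47 + L + v$)
$\frac{4055 + m{\left(- 2 \left(3 + 5\right),54 \right)}}{4123 - 2315} = \frac{4055 - \left(-7 + 2 \left(3 + 5\right)\right)}{4123 - 2315} = \frac{4055 - 9}{1808} = \left(4055 - 9\right) \frac{1}{1808} = 4046 \cdot \frac{1}{1808} = \frac{2023}{904}$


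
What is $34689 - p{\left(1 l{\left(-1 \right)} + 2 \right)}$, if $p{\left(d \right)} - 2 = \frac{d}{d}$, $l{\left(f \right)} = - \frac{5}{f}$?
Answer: $34686$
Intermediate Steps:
$p{\left(d \right)} = 3$ ($p{\left(d \right)} = 2 + \frac{d}{d} = 2 + 1 = 3$)
$34689 - p{\left(1 l{\left(-1 \right)} + 2 \right)} = 34689 - 3 = 34686$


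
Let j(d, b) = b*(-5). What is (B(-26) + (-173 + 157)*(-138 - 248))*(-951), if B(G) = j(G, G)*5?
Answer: -6491526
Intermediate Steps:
j(d, b) = -5*b
B(G) = -25*G (B(G) = -5*G*5 = -25*G)
(B(-26) + (-173 + 157)*(-138 - 248))*(-951) = (-25*(-26) + (-173 + 157)*(-138 - 248))*(-951) = (650 - 16*(-386))*(-951) = (650 + 6176)*(-951) = 6826*(-951) = -6491526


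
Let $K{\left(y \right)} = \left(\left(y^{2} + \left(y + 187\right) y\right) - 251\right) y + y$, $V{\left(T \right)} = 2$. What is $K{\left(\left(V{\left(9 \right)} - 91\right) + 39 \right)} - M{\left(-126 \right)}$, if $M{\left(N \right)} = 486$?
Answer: $229514$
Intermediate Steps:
$K{\left(y \right)} = y + y \left(-251 + y^{2} + y \left(187 + y\right)\right)$ ($K{\left(y \right)} = \left(\left(y^{2} + \left(187 + y\right) y\right) - 251\right) y + y = \left(\left(y^{2} + y \left(187 + y\right)\right) - 251\right) y + y = \left(-251 + y^{2} + y \left(187 + y\right)\right) y + y = y \left(-251 + y^{2} + y \left(187 + y\right)\right) + y = y + y \left(-251 + y^{2} + y \left(187 + y\right)\right)$)
$K{\left(\left(V{\left(9 \right)} - 91\right) + 39 \right)} - M{\left(-126 \right)} = \left(\left(2 - 91\right) + 39\right) \left(-250 + 2 \left(\left(2 - 91\right) + 39\right)^{2} + 187 \left(\left(2 - 91\right) + 39\right)\right) - 486 = \left(-89 + 39\right) \left(-250 + 2 \left(-89 + 39\right)^{2} + 187 \left(-89 + 39\right)\right) - 486 = - 50 \left(-250 + 2 \left(-50\right)^{2} + 187 \left(-50\right)\right) - 486 = - 50 \left(-250 + 2 \cdot 2500 - 9350\right) - 486 = - 50 \left(-250 + 5000 - 9350\right) - 486 = \left(-50\right) \left(-4600\right) - 486 = 230000 - 486 = 229514$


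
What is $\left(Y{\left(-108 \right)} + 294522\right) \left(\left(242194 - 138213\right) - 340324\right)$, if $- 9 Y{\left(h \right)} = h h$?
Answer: $-69301912518$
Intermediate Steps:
$Y{\left(h \right)} = - \frac{h^{2}}{9}$ ($Y{\left(h \right)} = - \frac{h h}{9} = - \frac{h^{2}}{9}$)
$\left(Y{\left(-108 \right)} + 294522\right) \left(\left(242194 - 138213\right) - 340324\right) = \left(- \frac{\left(-108\right)^{2}}{9} + 294522\right) \left(\left(242194 - 138213\right) - 340324\right) = \left(\left(- \frac{1}{9}\right) 11664 + 294522\right) \left(\left(242194 - 138213\right) - 340324\right) = \left(-1296 + 294522\right) \left(103981 - 340324\right) = 293226 \left(-236343\right) = -69301912518$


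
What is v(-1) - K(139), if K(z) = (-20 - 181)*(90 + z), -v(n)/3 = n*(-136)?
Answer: 45621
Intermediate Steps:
v(n) = 408*n (v(n) = -3*n*(-136) = -(-408)*n = 408*n)
K(z) = -18090 - 201*z (K(z) = -201*(90 + z) = -18090 - 201*z)
v(-1) - K(139) = 408*(-1) - (-18090 - 201*139) = -408 - (-18090 - 27939) = -408 - 1*(-46029) = -408 + 46029 = 45621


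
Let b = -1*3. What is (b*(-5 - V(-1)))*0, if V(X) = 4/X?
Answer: 0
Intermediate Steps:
b = -3
(b*(-5 - V(-1)))*0 = -3*(-5 - 4/(-1))*0 = -3*(-5 - 4*(-1))*0 = -3*(-5 - 1*(-4))*0 = -3*(-5 + 4)*0 = -3*(-1)*0 = 3*0 = 0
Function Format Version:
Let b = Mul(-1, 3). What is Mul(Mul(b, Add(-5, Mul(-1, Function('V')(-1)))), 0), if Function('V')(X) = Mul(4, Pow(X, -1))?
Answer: 0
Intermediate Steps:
b = -3
Mul(Mul(b, Add(-5, Mul(-1, Function('V')(-1)))), 0) = Mul(Mul(-3, Add(-5, Mul(-1, Mul(4, Pow(-1, -1))))), 0) = Mul(Mul(-3, Add(-5, Mul(-1, Mul(4, -1)))), 0) = Mul(Mul(-3, Add(-5, Mul(-1, -4))), 0) = Mul(Mul(-3, Add(-5, 4)), 0) = Mul(Mul(-3, -1), 0) = Mul(3, 0) = 0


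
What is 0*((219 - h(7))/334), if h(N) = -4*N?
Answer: 0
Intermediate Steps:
0*((219 - h(7))/334) = 0*((219 - (-4)*7)/334) = 0*((219 - 1*(-28))*(1/334)) = 0*((219 + 28)*(1/334)) = 0*(247*(1/334)) = 0*(247/334) = 0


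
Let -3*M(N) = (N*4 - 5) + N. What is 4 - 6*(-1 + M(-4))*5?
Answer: -216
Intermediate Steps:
M(N) = 5/3 - 5*N/3 (M(N) = -((N*4 - 5) + N)/3 = -((4*N - 5) + N)/3 = -((-5 + 4*N) + N)/3 = -(-5 + 5*N)/3 = 5/3 - 5*N/3)
4 - 6*(-1 + M(-4))*5 = 4 - 6*(-1 + (5/3 - 5/3*(-4)))*5 = 4 - 6*(-1 + (5/3 + 20/3))*5 = 4 - 6*(-1 + 25/3)*5 = 4 - 44*5 = 4 - 6*110/3 = 4 - 220 = -216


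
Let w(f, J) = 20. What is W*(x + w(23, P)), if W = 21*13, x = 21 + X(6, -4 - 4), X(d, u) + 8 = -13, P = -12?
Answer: 5460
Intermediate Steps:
X(d, u) = -21 (X(d, u) = -8 - 13 = -21)
x = 0 (x = 21 - 21 = 0)
W = 273
W*(x + w(23, P)) = 273*(0 + 20) = 273*20 = 5460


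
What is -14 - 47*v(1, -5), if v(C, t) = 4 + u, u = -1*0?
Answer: -202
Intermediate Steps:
u = 0
v(C, t) = 4 (v(C, t) = 4 + 0 = 4)
-14 - 47*v(1, -5) = -14 - 47*4 = -14 - 188 = -202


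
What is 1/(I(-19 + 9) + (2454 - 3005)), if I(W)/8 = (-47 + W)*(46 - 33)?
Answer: -1/6479 ≈ -0.00015434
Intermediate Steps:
I(W) = -4888 + 104*W (I(W) = 8*((-47 + W)*(46 - 33)) = 8*((-47 + W)*13) = 8*(-611 + 13*W) = -4888 + 104*W)
1/(I(-19 + 9) + (2454 - 3005)) = 1/((-4888 + 104*(-19 + 9)) + (2454 - 3005)) = 1/((-4888 + 104*(-10)) - 551) = 1/((-4888 - 1040) - 551) = 1/(-5928 - 551) = 1/(-6479) = -1/6479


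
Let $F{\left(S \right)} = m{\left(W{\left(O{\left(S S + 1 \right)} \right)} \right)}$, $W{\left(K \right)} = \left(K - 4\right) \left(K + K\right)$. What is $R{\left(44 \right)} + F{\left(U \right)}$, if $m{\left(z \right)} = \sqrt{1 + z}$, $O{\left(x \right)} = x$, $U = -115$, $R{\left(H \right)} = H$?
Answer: $44 + \sqrt{349748345} \approx 18746.0$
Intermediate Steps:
$W{\left(K \right)} = 2 K \left(-4 + K\right)$ ($W{\left(K \right)} = \left(-4 + K\right) 2 K = 2 K \left(-4 + K\right)$)
$F{\left(S \right)} = \sqrt{1 + 2 \left(1 + S^{2}\right) \left(-3 + S^{2}\right)}$ ($F{\left(S \right)} = \sqrt{1 + 2 \left(S S + 1\right) \left(-4 + \left(S S + 1\right)\right)} = \sqrt{1 + 2 \left(S^{2} + 1\right) \left(-4 + \left(S^{2} + 1\right)\right)} = \sqrt{1 + 2 \left(1 + S^{2}\right) \left(-4 + \left(1 + S^{2}\right)\right)} = \sqrt{1 + 2 \left(1 + S^{2}\right) \left(-3 + S^{2}\right)}$)
$R{\left(44 \right)} + F{\left(U \right)} = 44 + \sqrt{-5 - 4 \left(-115\right)^{2} + 2 \left(-115\right)^{4}} = 44 + \sqrt{-5 - 52900 + 2 \cdot 174900625} = 44 + \sqrt{-5 - 52900 + 349801250} = 44 + \sqrt{349748345}$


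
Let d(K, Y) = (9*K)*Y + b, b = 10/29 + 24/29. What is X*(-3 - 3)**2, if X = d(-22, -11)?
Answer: 2275056/29 ≈ 78450.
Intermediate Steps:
b = 34/29 (b = 10*(1/29) + 24*(1/29) = 10/29 + 24/29 = 34/29 ≈ 1.1724)
d(K, Y) = 34/29 + 9*K*Y (d(K, Y) = (9*K)*Y + 34/29 = 9*K*Y + 34/29 = 34/29 + 9*K*Y)
X = 63196/29 (X = 34/29 + 9*(-22)*(-11) = 34/29 + 2178 = 63196/29 ≈ 2179.2)
X*(-3 - 3)**2 = 63196*(-3 - 3)**2/29 = (63196/29)*(-6)**2 = (63196/29)*36 = 2275056/29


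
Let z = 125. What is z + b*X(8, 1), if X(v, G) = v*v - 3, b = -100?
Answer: -5975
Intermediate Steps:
X(v, G) = -3 + v² (X(v, G) = v² - 3 = -3 + v²)
z + b*X(8, 1) = 125 - 100*(-3 + 8²) = 125 - 100*(-3 + 64) = 125 - 100*61 = 125 - 6100 = -5975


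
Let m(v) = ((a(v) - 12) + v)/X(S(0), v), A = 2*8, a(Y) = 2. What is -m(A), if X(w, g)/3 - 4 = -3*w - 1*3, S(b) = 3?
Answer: ¼ ≈ 0.25000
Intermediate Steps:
X(w, g) = 3 - 9*w (X(w, g) = 12 + 3*(-3*w - 1*3) = 12 + 3*(-3*w - 3) = 12 + 3*(-3 - 3*w) = 12 + (-9 - 9*w) = 3 - 9*w)
A = 16
m(v) = 5/12 - v/24 (m(v) = ((2 - 12) + v)/(3 - 9*3) = (-10 + v)/(3 - 27) = (-10 + v)/(-24) = (-10 + v)*(-1/24) = 5/12 - v/24)
-m(A) = -(5/12 - 1/24*16) = -(5/12 - ⅔) = -1*(-¼) = ¼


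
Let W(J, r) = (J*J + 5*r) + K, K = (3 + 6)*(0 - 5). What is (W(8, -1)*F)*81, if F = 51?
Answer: 57834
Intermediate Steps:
K = -45 (K = 9*(-5) = -45)
W(J, r) = -45 + J**2 + 5*r (W(J, r) = (J*J + 5*r) - 45 = (J**2 + 5*r) - 45 = -45 + J**2 + 5*r)
(W(8, -1)*F)*81 = ((-45 + 8**2 + 5*(-1))*51)*81 = ((-45 + 64 - 5)*51)*81 = (14*51)*81 = 714*81 = 57834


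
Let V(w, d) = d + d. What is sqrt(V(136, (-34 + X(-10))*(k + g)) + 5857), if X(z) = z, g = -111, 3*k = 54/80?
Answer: sqrt(390130)/5 ≈ 124.92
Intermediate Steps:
k = 9/40 (k = (54/80)/3 = (54*(1/80))/3 = (1/3)*(27/40) = 9/40 ≈ 0.22500)
V(w, d) = 2*d
sqrt(V(136, (-34 + X(-10))*(k + g)) + 5857) = sqrt(2*((-34 - 10)*(9/40 - 111)) + 5857) = sqrt(2*(-44*(-4431/40)) + 5857) = sqrt(2*(48741/10) + 5857) = sqrt(48741/5 + 5857) = sqrt(78026/5) = sqrt(390130)/5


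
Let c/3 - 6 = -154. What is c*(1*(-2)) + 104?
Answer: 992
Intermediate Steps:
c = -444 (c = 18 + 3*(-154) = 18 - 462 = -444)
c*(1*(-2)) + 104 = -444*(-2) + 104 = 888 + 104 = 992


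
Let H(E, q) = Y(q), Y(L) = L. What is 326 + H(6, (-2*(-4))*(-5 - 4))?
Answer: 254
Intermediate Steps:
H(E, q) = q
326 + H(6, (-2*(-4))*(-5 - 4)) = 326 + (-2*(-4))*(-5 - 4) = 326 + 8*(-9) = 326 - 72 = 254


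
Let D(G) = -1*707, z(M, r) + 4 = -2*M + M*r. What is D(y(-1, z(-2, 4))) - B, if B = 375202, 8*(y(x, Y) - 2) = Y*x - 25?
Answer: -375909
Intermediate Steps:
z(M, r) = -4 - 2*M + M*r (z(M, r) = -4 + (-2*M + M*r) = -4 - 2*M + M*r)
y(x, Y) = -9/8 + Y*x/8 (y(x, Y) = 2 + (Y*x - 25)/8 = 2 + (-25 + Y*x)/8 = 2 + (-25/8 + Y*x/8) = -9/8 + Y*x/8)
D(G) = -707
D(y(-1, z(-2, 4))) - B = -707 - 1*375202 = -707 - 375202 = -375909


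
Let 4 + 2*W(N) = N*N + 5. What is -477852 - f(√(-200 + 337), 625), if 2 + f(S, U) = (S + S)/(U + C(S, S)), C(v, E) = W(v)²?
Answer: -477850 - √137/2693 ≈ -4.7785e+5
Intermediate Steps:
W(N) = ½ + N²/2 (W(N) = -2 + (N*N + 5)/2 = -2 + (N² + 5)/2 = -2 + (5 + N²)/2 = -2 + (5/2 + N²/2) = ½ + N²/2)
C(v, E) = (½ + v²/2)²
f(S, U) = -2 + 2*S/(U + (1 + S²)²/4) (f(S, U) = -2 + (S + S)/(U + (1 + S²)²/4) = -2 + (2*S)/(U + (1 + S²)²/4) = -2 + 2*S/(U + (1 + S²)²/4))
-477852 - f(√(-200 + 337), 625) = -477852 - 2*(-(1 + (√(-200 + 337))²)² - 4*625 + 4*√(-200 + 337))/((1 + (√(-200 + 337))²)² + 4*625) = -477852 - 2*(-(1 + (√137)²)² - 2500 + 4*√137)/((1 + (√137)²)² + 2500) = -477852 - 2*(-(1 + 137)² - 2500 + 4*√137)/((1 + 137)² + 2500) = -477852 - 2*(-1*138² - 2500 + 4*√137)/(138² + 2500) = -477852 - 2*(-1*19044 - 2500 + 4*√137)/(19044 + 2500) = -477852 - 2*(-19044 - 2500 + 4*√137)/21544 = -477852 - 2*(-21544 + 4*√137)/21544 = -477852 - (-2 + √137/2693) = -477852 + (2 - √137/2693) = -477850 - √137/2693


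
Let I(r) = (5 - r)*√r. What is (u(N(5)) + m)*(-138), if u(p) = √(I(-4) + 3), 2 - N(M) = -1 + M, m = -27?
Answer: 3726 - 138*√(3 + 18*I) ≈ 3276.2 - 381.04*I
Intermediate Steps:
I(r) = √r*(5 - r)
N(M) = 3 - M (N(M) = 2 - (-1 + M) = 2 + (1 - M) = 3 - M)
u(p) = √(3 + 18*I) (u(p) = √(√(-4)*(5 - 1*(-4)) + 3) = √((2*I)*(5 + 4) + 3) = √((2*I)*9 + 3) = √(18*I + 3) = √(3 + 18*I))
(u(N(5)) + m)*(-138) = (√(3 + 18*I) - 27)*(-138) = (-27 + √(3 + 18*I))*(-138) = 3726 - 138*√(3 + 18*I)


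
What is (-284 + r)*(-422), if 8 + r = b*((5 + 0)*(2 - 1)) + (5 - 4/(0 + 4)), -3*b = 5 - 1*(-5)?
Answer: 385708/3 ≈ 1.2857e+5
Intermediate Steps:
b = -10/3 (b = -(5 - 1*(-5))/3 = -(5 + 5)/3 = -⅓*10 = -10/3 ≈ -3.3333)
r = -62/3 (r = -8 + (-10*(5 + 0)*(2 - 1)/3 + (5 - 4/(0 + 4))) = -8 + (-50/3 + (5 - 4/4)) = -8 + (-10/3*5 + (5 + (¼)*(-4))) = -8 + (-50/3 + (5 - 1)) = -8 + (-50/3 + 4) = -8 - 38/3 = -62/3 ≈ -20.667)
(-284 + r)*(-422) = (-284 - 62/3)*(-422) = -914/3*(-422) = 385708/3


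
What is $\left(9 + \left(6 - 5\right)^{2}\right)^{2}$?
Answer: $100$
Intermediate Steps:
$\left(9 + \left(6 - 5\right)^{2}\right)^{2} = \left(9 + 1^{2}\right)^{2} = \left(9 + 1\right)^{2} = 10^{2} = 100$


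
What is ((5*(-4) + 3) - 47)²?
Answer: 4096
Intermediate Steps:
((5*(-4) + 3) - 47)² = ((-20 + 3) - 47)² = (-17 - 47)² = (-64)² = 4096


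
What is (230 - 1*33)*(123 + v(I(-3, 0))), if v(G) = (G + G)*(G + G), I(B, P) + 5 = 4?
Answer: 25019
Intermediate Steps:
I(B, P) = -1 (I(B, P) = -5 + 4 = -1)
v(G) = 4*G² (v(G) = (2*G)*(2*G) = 4*G²)
(230 - 1*33)*(123 + v(I(-3, 0))) = (230 - 1*33)*(123 + 4*(-1)²) = (230 - 33)*(123 + 4*1) = 197*(123 + 4) = 197*127 = 25019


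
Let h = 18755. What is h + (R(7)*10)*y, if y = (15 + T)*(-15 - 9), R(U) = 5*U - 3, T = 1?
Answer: -104125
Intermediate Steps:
R(U) = -3 + 5*U
y = -384 (y = (15 + 1)*(-15 - 9) = 16*(-24) = -384)
h + (R(7)*10)*y = 18755 + ((-3 + 5*7)*10)*(-384) = 18755 + ((-3 + 35)*10)*(-384) = 18755 + (32*10)*(-384) = 18755 + 320*(-384) = 18755 - 122880 = -104125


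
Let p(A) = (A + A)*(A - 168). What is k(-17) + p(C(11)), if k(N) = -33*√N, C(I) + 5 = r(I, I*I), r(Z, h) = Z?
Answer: -1944 - 33*I*√17 ≈ -1944.0 - 136.06*I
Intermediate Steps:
C(I) = -5 + I
p(A) = 2*A*(-168 + A) (p(A) = (2*A)*(-168 + A) = 2*A*(-168 + A))
k(-17) + p(C(11)) = -33*I*√17 + 2*(-5 + 11)*(-168 + (-5 + 11)) = -33*I*√17 + 2*6*(-168 + 6) = -33*I*√17 + 2*6*(-162) = -33*I*√17 - 1944 = -1944 - 33*I*√17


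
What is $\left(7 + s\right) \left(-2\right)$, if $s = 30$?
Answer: $-74$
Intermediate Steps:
$\left(7 + s\right) \left(-2\right) = \left(7 + 30\right) \left(-2\right) = 37 \left(-2\right) = -74$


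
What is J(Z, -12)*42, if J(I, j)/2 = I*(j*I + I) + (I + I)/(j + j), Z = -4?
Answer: -14756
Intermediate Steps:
J(I, j) = 2*I/j + 2*I*(I + I*j) (J(I, j) = 2*(I*(j*I + I) + (I + I)/(j + j)) = 2*(I*(I*j + I) + (2*I)/((2*j))) = 2*(I*(I + I*j) + (2*I)*(1/(2*j))) = 2*(I*(I + I*j) + I/j) = 2*(I/j + I*(I + I*j)) = 2*I/j + 2*I*(I + I*j))
J(Z, -12)*42 = (2*(-4)*(1 - 4*(-12)*(1 - 12))/(-12))*42 = (2*(-4)*(-1/12)*(1 - 4*(-12)*(-11)))*42 = (2*(-4)*(-1/12)*(1 - 528))*42 = (2*(-4)*(-1/12)*(-527))*42 = -1054/3*42 = -14756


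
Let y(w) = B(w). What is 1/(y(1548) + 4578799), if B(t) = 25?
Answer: 1/4578824 ≈ 2.1840e-7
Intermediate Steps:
y(w) = 25
1/(y(1548) + 4578799) = 1/(25 + 4578799) = 1/4578824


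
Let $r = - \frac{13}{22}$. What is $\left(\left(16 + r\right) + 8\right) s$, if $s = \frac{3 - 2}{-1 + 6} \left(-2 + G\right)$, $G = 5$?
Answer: $\frac{309}{22} \approx 14.045$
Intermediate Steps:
$r = - \frac{13}{22}$ ($r = \left(-13\right) \frac{1}{22} = - \frac{13}{22} \approx -0.59091$)
$s = \frac{3}{5}$ ($s = \frac{3 - 2}{-1 + 6} \left(-2 + 5\right) = 1 \cdot \frac{1}{5} \cdot 3 = \frac{1}{5} \cdot 3 = \frac{3}{5} \approx 0.6$)
$\left(\left(16 + r\right) + 8\right) s = \left(\left(16 - \frac{13}{22}\right) + 8\right) \frac{3}{5} = \left(\frac{339}{22} + 8\right) \frac{3}{5} = \frac{515}{22} \cdot \frac{3}{5} = \frac{309}{22}$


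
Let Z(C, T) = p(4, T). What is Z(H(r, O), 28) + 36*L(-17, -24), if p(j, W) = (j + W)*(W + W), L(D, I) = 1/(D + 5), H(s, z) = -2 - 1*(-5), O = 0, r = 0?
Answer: 1789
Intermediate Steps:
H(s, z) = 3 (H(s, z) = -2 + 5 = 3)
L(D, I) = 1/(5 + D)
p(j, W) = 2*W*(W + j) (p(j, W) = (W + j)*(2*W) = 2*W*(W + j))
Z(C, T) = 2*T*(4 + T) (Z(C, T) = 2*T*(T + 4) = 2*T*(4 + T))
Z(H(r, O), 28) + 36*L(-17, -24) = 2*28*(4 + 28) + 36/(5 - 17) = 2*28*32 + 36/(-12) = 1792 + 36*(-1/12) = 1792 - 3 = 1789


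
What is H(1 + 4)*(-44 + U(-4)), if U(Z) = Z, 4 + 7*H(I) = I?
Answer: -48/7 ≈ -6.8571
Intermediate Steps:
H(I) = -4/7 + I/7
H(1 + 4)*(-44 + U(-4)) = (-4/7 + (1 + 4)/7)*(-44 - 4) = (-4/7 + (⅐)*5)*(-48) = (-4/7 + 5/7)*(-48) = (⅐)*(-48) = -48/7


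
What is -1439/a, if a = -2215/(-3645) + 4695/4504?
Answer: -4724835624/5417927 ≈ -872.07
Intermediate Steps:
a = 5417927/3283416 (a = -2215*(-1/3645) + 4695*(1/4504) = 443/729 + 4695/4504 = 5417927/3283416 ≈ 1.6501)
-1439/a = -1439/5417927/3283416 = -1439*3283416/5417927 = -4724835624/5417927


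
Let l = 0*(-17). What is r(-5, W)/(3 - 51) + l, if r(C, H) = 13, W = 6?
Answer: -13/48 ≈ -0.27083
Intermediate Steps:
l = 0
r(-5, W)/(3 - 51) + l = 13/(3 - 51) + 0 = 13/(-48) + 0 = -1/48*13 + 0 = -13/48 + 0 = -13/48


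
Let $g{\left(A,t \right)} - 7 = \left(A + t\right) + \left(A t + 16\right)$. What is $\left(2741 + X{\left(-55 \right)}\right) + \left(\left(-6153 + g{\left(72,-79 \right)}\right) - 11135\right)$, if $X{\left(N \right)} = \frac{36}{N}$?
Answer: $- \frac{1112081}{55} \approx -20220.0$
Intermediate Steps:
$g{\left(A,t \right)} = 23 + A + t + A t$ ($g{\left(A,t \right)} = 7 + \left(\left(A + t\right) + \left(A t + 16\right)\right) = 7 + \left(\left(A + t\right) + \left(16 + A t\right)\right) = 7 + \left(16 + A + t + A t\right) = 23 + A + t + A t$)
$\left(2741 + X{\left(-55 \right)}\right) + \left(\left(-6153 + g{\left(72,-79 \right)}\right) - 11135\right) = \left(2741 + \frac{36}{-55}\right) + \left(\left(-6153 + \left(23 + 72 - 79 + 72 \left(-79\right)\right)\right) - 11135\right) = \left(2741 + 36 \left(- \frac{1}{55}\right)\right) + \left(\left(-6153 + \left(23 + 72 - 79 - 5688\right)\right) - 11135\right) = \left(2741 - \frac{36}{55}\right) - 22960 = \frac{150719}{55} - 22960 = - \frac{1112081}{55}$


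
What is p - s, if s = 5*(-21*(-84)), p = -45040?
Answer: -53860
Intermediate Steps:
s = 8820 (s = 5*1764 = 8820)
p - s = -45040 - 1*8820 = -45040 - 8820 = -53860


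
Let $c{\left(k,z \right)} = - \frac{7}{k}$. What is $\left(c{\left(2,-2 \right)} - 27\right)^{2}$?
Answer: $\frac{3721}{4} \approx 930.25$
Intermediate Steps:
$\left(c{\left(2,-2 \right)} - 27\right)^{2} = \left(- \frac{7}{2} - 27\right)^{2} = \left(- \frac{61}{2}\right)^{2} = \frac{3721}{4}$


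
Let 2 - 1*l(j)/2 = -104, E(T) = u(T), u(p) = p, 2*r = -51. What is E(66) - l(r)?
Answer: -146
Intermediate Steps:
r = -51/2 (r = (½)*(-51) = -51/2 ≈ -25.500)
E(T) = T
l(j) = 212 (l(j) = 4 - 2*(-104) = 4 + 208 = 212)
E(66) - l(r) = 66 - 1*212 = 66 - 212 = -146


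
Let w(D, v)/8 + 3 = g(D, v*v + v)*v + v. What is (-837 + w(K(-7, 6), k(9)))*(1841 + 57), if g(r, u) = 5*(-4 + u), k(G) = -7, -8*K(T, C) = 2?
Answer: -21935186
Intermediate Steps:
K(T, C) = -¼ (K(T, C) = -⅛*2 = -¼)
g(r, u) = -20 + 5*u
w(D, v) = -24 + 8*v + 8*v*(-20 + 5*v + 5*v²) (w(D, v) = -24 + 8*((-20 + 5*(v*v + v))*v + v) = -24 + 8*((-20 + 5*(v² + v))*v + v) = -24 + 8*((-20 + 5*(v + v²))*v + v) = -24 + 8*((-20 + (5*v + 5*v²))*v + v) = -24 + 8*((-20 + 5*v + 5*v²)*v + v) = -24 + 8*(v*(-20 + 5*v + 5*v²) + v) = -24 + 8*(v + v*(-20 + 5*v + 5*v²)) = -24 + (8*v + 8*v*(-20 + 5*v + 5*v²)) = -24 + 8*v + 8*v*(-20 + 5*v + 5*v²))
(-837 + w(K(-7, 6), k(9)))*(1841 + 57) = (-837 + (-24 + 8*(-7) + 40*(-7)*(-4 - 7*(1 - 7))))*(1841 + 57) = (-837 + (-24 - 56 + 40*(-7)*(-4 - 7*(-6))))*1898 = (-837 + (-24 - 56 + 40*(-7)*(-4 + 42)))*1898 = (-837 + (-24 - 56 + 40*(-7)*38))*1898 = (-837 + (-24 - 56 - 10640))*1898 = (-837 - 10720)*1898 = -11557*1898 = -21935186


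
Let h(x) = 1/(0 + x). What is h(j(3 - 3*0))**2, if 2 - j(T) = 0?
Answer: 1/4 ≈ 0.25000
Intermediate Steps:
j(T) = 2 (j(T) = 2 - 1*0 = 2 + 0 = 2)
h(x) = 1/x
h(j(3 - 3*0))**2 = (1/2)**2 = 1/4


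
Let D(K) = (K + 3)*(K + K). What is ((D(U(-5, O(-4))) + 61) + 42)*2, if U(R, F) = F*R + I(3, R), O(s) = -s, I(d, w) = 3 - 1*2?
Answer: 1422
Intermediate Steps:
I(d, w) = 1 (I(d, w) = 3 - 2 = 1)
U(R, F) = 1 + F*R (U(R, F) = F*R + 1 = 1 + F*R)
D(K) = 2*K*(3 + K) (D(K) = (3 + K)*(2*K) = 2*K*(3 + K))
((D(U(-5, O(-4))) + 61) + 42)*2 = ((2*(1 - 1*(-4)*(-5))*(3 + (1 - 1*(-4)*(-5))) + 61) + 42)*2 = ((2*(1 + 4*(-5))*(3 + (1 + 4*(-5))) + 61) + 42)*2 = ((2*(1 - 20)*(3 + (1 - 20)) + 61) + 42)*2 = ((2*(-19)*(3 - 19) + 61) + 42)*2 = ((2*(-19)*(-16) + 61) + 42)*2 = ((608 + 61) + 42)*2 = (669 + 42)*2 = 711*2 = 1422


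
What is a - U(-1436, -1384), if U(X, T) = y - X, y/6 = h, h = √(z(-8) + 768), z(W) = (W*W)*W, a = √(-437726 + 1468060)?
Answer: -1532 + √1030334 ≈ -516.95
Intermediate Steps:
a = √1030334 ≈ 1015.1
z(W) = W³ (z(W) = W²*W = W³)
h = 16 (h = √((-8)³ + 768) = √(-512 + 768) = √256 = 16)
y = 96 (y = 6*16 = 96)
U(X, T) = 96 - X
a - U(-1436, -1384) = √1030334 - (96 - 1*(-1436)) = √1030334 - (96 + 1436) = √1030334 - 1*1532 = √1030334 - 1532 = -1532 + √1030334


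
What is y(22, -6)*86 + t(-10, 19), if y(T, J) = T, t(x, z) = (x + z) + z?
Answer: 1920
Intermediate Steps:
t(x, z) = x + 2*z
y(22, -6)*86 + t(-10, 19) = 22*86 + (-10 + 2*19) = 1892 + (-10 + 38) = 1892 + 28 = 1920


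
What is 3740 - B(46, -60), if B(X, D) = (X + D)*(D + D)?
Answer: 2060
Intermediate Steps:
B(X, D) = 2*D*(D + X) (B(X, D) = (D + X)*(2*D) = 2*D*(D + X))
3740 - B(46, -60) = 3740 - 2*(-60)*(-60 + 46) = 3740 - 2*(-60)*(-14) = 3740 - 1*1680 = 3740 - 1680 = 2060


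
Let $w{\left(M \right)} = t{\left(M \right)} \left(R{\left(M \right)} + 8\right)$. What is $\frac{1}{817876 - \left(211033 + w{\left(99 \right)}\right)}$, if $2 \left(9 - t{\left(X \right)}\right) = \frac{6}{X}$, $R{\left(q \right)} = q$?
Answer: $\frac{33}{19994147} \approx 1.6505 \cdot 10^{-6}$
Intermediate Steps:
$t{\left(X \right)} = 9 - \frac{3}{X}$ ($t{\left(X \right)} = 9 - \frac{6 \frac{1}{X}}{2} = 9 - \frac{3}{X}$)
$w{\left(M \right)} = \left(8 + M\right) \left(9 - \frac{3}{M}\right)$ ($w{\left(M \right)} = \left(9 - \frac{3}{M}\right) \left(M + 8\right) = \left(9 - \frac{3}{M}\right) \left(8 + M\right) = \left(8 + M\right) \left(9 - \frac{3}{M}\right)$)
$\frac{1}{817876 - \left(211033 + w{\left(99 \right)}\right)} = \frac{1}{817876 - \left(211102 + 891 - \frac{8}{33}\right)} = \frac{1}{817876 - \left(211993 - \frac{8}{33}\right)} = \frac{1}{817876 - \frac{6995761}{33}} = \frac{1}{\frac{19994147}{33}} = \frac{33}{19994147}$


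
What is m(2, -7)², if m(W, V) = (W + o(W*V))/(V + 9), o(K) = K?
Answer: 36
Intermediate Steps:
m(W, V) = (W + V*W)/(9 + V) (m(W, V) = (W + W*V)/(V + 9) = (W + V*W)/(9 + V))
m(2, -7)² = (2*(1 - 7)/(9 - 7))² = (2*(-6)/2)² = (2*(½)*(-6))² = (-6)² = 36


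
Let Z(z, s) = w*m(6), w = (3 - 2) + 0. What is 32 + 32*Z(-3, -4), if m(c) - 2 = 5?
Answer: 256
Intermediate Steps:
m(c) = 7 (m(c) = 2 + 5 = 7)
w = 1 (w = 1 + 0 = 1)
Z(z, s) = 7 (Z(z, s) = 1*7 = 7)
32 + 32*Z(-3, -4) = 32 + 32*7 = 32 + 224 = 256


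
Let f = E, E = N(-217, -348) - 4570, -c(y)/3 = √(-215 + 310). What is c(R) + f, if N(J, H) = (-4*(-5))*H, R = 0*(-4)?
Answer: -11530 - 3*√95 ≈ -11559.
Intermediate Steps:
R = 0
N(J, H) = 20*H
c(y) = -3*√95 (c(y) = -3*√(-215 + 310) = -3*√95)
E = -11530 (E = 20*(-348) - 4570 = -6960 - 4570 = -11530)
f = -11530
c(R) + f = -3*√95 - 11530 = -11530 - 3*√95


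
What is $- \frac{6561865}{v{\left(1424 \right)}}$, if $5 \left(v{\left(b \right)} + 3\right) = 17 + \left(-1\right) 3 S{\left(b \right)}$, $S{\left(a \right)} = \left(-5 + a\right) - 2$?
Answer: $\frac{32809325}{4249} \approx 7721.7$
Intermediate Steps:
$S{\left(a \right)} = -7 + a$
$v{\left(b \right)} = \frac{23}{5} - \frac{3 b}{5}$ ($v{\left(b \right)} = -3 + \frac{17 + \left(-1\right) 3 \left(-7 + b\right)}{5} = -3 + \frac{17 - 3 \left(-7 + b\right)}{5} = -3 + \frac{17 - \left(-21 + 3 b\right)}{5} = -3 + \frac{38 - 3 b}{5} = -3 - \left(- \frac{38}{5} + \frac{3 b}{5}\right) = \frac{23}{5} - \frac{3 b}{5}$)
$- \frac{6561865}{v{\left(1424 \right)}} = - \frac{6561865}{\frac{23}{5} - \frac{4272}{5}} = - \frac{6561865}{- \frac{4249}{5}} = \left(-6561865\right) \left(- \frac{5}{4249}\right) = \frac{32809325}{4249}$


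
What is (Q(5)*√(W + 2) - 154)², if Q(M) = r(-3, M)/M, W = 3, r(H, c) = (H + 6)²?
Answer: 118661/5 - 2772*√5/5 ≈ 22493.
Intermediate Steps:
r(H, c) = (6 + H)²
Q(M) = 9/M (Q(M) = (6 - 3)²/M = 3²/M = 9/M)
(Q(5)*√(W + 2) - 154)² = ((9/5)*√(3 + 2) - 154)² = ((9*(⅕))*√5 - 154)² = (9*√5/5 - 154)² = (-154 + 9*√5/5)²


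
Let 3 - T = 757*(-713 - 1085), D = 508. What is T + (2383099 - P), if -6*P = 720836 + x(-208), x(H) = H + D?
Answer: 11593132/3 ≈ 3.8644e+6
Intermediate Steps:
x(H) = 508 + H (x(H) = H + 508 = 508 + H)
T = 1361089 (T = 3 - 757*(-713 - 1085) = 3 - 757*(-1798) = 3 - 1*(-1361086) = 3 + 1361086 = 1361089)
P = -360568/3 (P = -(720836 + (508 - 208))/6 = -(720836 + 300)/6 = -⅙*721136 = -360568/3 ≈ -1.2019e+5)
T + (2383099 - P) = 1361089 + (2383099 - 1*(-360568/3)) = 1361089 + (2383099 + 360568/3) = 1361089 + 7509865/3 = 11593132/3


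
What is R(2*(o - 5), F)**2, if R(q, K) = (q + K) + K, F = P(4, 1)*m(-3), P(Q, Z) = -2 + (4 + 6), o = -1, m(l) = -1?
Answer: 784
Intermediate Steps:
P(Q, Z) = 8 (P(Q, Z) = -2 + 10 = 8)
F = -8 (F = 8*(-1) = -8)
R(q, K) = q + 2*K (R(q, K) = (K + q) + K = q + 2*K)
R(2*(o - 5), F)**2 = (2*(-1 - 5) + 2*(-8))**2 = (2*(-6) - 16)**2 = (-12 - 16)**2 = (-28)**2 = 784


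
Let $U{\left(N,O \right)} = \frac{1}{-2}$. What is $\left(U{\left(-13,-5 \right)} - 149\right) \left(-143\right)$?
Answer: $\frac{42757}{2} \approx 21379.0$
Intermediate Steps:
$U{\left(N,O \right)} = - \frac{1}{2}$
$\left(U{\left(-13,-5 \right)} - 149\right) \left(-143\right) = \left(- \frac{1}{2} - 149\right) \left(-143\right) = \left(- \frac{299}{2}\right) \left(-143\right) = \frac{42757}{2}$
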